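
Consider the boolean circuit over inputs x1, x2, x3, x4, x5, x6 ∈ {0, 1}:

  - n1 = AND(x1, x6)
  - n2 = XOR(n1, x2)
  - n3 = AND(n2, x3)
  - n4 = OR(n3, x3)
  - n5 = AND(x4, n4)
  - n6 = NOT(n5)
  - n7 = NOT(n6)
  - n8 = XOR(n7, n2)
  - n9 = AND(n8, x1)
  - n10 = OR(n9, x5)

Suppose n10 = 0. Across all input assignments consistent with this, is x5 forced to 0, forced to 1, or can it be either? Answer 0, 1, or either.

0

n10 = OR(n9, x5) must be 0, so both n9 = 0 and x5 = 0.
n9 = AND(n8, x1) must be 0, so at least one of n8, x1 is 0.
Every assignment with n10 = 0 has x5 = 0; there are 24 such assignment(s).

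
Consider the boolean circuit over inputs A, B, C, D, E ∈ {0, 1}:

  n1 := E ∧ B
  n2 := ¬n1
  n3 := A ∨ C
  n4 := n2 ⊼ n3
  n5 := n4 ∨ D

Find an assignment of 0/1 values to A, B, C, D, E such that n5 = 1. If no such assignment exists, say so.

Check with A=0, B=1, C=0, D=0, E=0:
n1 = E ∧ B = 0 ∧ 1 = 0
n2 = ¬n1 = ¬0 = 1
n3 = A ∨ C = 0 ∨ 0 = 0
n4 = n2 ⊼ n3 = 1 ⊼ 0 = 1
n5 = n4 ∨ D = 1 ∨ 0 = 1
So n5 = 1 as required.

A=0, B=1, C=0, D=0, E=0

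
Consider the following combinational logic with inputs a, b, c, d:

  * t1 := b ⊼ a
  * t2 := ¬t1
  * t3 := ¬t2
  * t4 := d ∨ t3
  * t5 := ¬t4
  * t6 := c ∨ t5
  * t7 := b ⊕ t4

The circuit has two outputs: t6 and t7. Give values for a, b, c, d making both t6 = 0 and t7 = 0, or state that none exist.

Check with a=0, b=1, c=0, d=1:
t1 = b ⊼ a = 1 ⊼ 0 = 1
t2 = ¬t1 = ¬1 = 0
t3 = ¬t2 = ¬0 = 1
t4 = d ∨ t3 = 1 ∨ 1 = 1
t5 = ¬t4 = ¬1 = 0
t6 = c ∨ t5 = 0 ∨ 0 = 0
t7 = b ⊕ t4 = 1 ⊕ 1 = 0
So t6 = 0 and t7 = 0.

a=0, b=1, c=0, d=1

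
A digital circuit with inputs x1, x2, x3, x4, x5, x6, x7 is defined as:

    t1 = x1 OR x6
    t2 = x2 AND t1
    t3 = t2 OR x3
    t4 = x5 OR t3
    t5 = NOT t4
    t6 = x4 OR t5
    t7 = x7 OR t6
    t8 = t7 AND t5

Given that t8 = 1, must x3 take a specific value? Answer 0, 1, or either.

t8 = t7 AND t5 must be 1, so both t7 = 1 and t5 = 1.
t7 = x7 OR t6 must be 1, so at least one of x7, t6 is 1.
Every assignment with t8 = 1 has x3 = 0; there are 20 such assignment(s).

0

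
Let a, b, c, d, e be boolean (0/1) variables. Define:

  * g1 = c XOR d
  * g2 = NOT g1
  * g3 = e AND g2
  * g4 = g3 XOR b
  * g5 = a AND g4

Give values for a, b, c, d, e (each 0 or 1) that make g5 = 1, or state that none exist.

g5 = a AND g4 must be 1, so both a = 1 and g4 = 1.
g4 = g3 XOR b must be 1, so g3 and b differ.
Check with a=1, b=0, c=1, d=1, e=1:
g1 = c XOR d = 1 XOR 1 = 0
g2 = NOT g1 = NOT 0 = 1
g3 = e AND g2 = 1 AND 1 = 1
g4 = g3 XOR b = 1 XOR 0 = 1
g5 = a AND g4 = 1 AND 1 = 1
So g5 = 1 as required.

a=1, b=0, c=1, d=1, e=1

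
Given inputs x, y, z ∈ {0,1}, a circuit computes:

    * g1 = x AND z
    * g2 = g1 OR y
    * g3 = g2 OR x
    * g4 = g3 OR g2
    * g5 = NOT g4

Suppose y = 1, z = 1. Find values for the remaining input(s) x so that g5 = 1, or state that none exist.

With y = 1, z = 1 fixed, none of the 2 settings of x give g5 = 1.
For example, with x=1:
g1 = x AND z = 1 AND 1 = 1
g2 = g1 OR y = 1 OR 1 = 1
g3 = g2 OR x = 1 OR 1 = 1
g4 = g3 OR g2 = 1 OR 1 = 1
g5 = NOT g4 = NOT 1 = 0
giving g5 = 0 ≠ 1.

no solution exists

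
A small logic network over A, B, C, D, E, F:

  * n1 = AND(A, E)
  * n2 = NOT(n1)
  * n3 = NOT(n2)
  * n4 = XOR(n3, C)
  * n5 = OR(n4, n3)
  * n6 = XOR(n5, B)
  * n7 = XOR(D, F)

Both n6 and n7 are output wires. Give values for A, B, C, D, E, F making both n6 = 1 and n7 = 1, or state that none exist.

A=1, B=0, C=1, D=1, E=0, F=0

Check with A=1, B=0, C=1, D=1, E=0, F=0:
n1 = AND(A, E) = AND(1, 0) = 0
n2 = NOT(n1) = NOT 0 = 1
n3 = NOT(n2) = NOT 1 = 0
n4 = XOR(n3, C) = XOR(0, 1) = 1
n5 = OR(n4, n3) = OR(1, 0) = 1
n6 = XOR(n5, B) = XOR(1, 0) = 1
n7 = XOR(D, F) = XOR(1, 0) = 1
So n6 = 1 and n7 = 1.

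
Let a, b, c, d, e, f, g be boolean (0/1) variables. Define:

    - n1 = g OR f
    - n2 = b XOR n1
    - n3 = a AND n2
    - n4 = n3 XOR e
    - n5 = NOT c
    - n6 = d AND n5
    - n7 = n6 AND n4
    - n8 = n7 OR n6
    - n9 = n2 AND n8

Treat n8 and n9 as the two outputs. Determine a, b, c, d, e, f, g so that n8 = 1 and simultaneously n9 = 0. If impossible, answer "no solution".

Check with a=0, b=1, c=0, d=1, e=1, f=1, g=0:
n1 = g OR f = 0 OR 1 = 1
n2 = b XOR n1 = 1 XOR 1 = 0
n3 = a AND n2 = 0 AND 0 = 0
n4 = n3 XOR e = 0 XOR 1 = 1
n5 = NOT c = NOT 0 = 1
n6 = d AND n5 = 1 AND 1 = 1
n7 = n6 AND n4 = 1 AND 1 = 1
n8 = n7 OR n6 = 1 OR 1 = 1
n9 = n2 AND n8 = 0 AND 1 = 0
So n8 = 1 and n9 = 0.

a=0, b=1, c=0, d=1, e=1, f=1, g=0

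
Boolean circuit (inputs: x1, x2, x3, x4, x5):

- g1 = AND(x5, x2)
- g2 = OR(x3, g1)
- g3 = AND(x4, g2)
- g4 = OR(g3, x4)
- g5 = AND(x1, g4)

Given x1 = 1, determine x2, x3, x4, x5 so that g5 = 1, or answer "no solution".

x2=1 x3=1 x4=1 x5=1

g5 = AND(x1, g4) must be 1, so both x1 = 1 and g4 = 1.
g4 = OR(g3, x4) must be 1, so at least one of g3, x4 is 1.
Check with x1 = 1 and x2=1, x3=1, x4=1, x5=1:
g1 = AND(x5, x2) = AND(1, 1) = 1
g2 = OR(x3, g1) = OR(1, 1) = 1
g3 = AND(x4, g2) = AND(1, 1) = 1
g4 = OR(g3, x4) = OR(1, 1) = 1
g5 = AND(x1, g4) = AND(1, 1) = 1
So g5 = 1.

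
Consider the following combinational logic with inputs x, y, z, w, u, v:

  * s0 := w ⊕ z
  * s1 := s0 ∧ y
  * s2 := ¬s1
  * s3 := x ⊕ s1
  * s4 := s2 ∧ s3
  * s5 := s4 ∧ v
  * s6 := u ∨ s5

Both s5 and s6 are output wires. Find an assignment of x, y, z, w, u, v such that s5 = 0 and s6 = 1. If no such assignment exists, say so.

x=0, y=1, z=1, w=1, u=1, v=0

Check with x=0, y=1, z=1, w=1, u=1, v=0:
s0 = w ⊕ z = 1 ⊕ 1 = 0
s1 = s0 ∧ y = 0 ∧ 1 = 0
s2 = ¬s1 = ¬0 = 1
s3 = x ⊕ s1 = 0 ⊕ 0 = 0
s4 = s2 ∧ s3 = 1 ∧ 0 = 0
s5 = s4 ∧ v = 0 ∧ 0 = 0
s6 = u ∨ s5 = 1 ∨ 0 = 1
So s5 = 0 and s6 = 1.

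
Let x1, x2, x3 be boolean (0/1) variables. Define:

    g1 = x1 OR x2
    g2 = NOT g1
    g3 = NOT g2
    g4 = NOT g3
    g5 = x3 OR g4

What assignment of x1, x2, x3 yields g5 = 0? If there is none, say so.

Check with x1=1, x2=1, x3=0:
g1 = x1 OR x2 = 1 OR 1 = 1
g2 = NOT g1 = NOT 1 = 0
g3 = NOT g2 = NOT 0 = 1
g4 = NOT g3 = NOT 1 = 0
g5 = x3 OR g4 = 0 OR 0 = 0
So g5 = 0 as required.

x1=1, x2=1, x3=0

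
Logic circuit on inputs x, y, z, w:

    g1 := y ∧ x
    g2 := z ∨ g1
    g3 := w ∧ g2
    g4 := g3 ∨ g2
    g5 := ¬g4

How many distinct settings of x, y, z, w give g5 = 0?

g5 = ¬g4 must be 0, so g4 = 1.
g4 = g3 ∨ g2 must be 1, so at least one of g3, g2 is 1.
Enumerating the 16 input combinations, 10 give g5 = 0 and 6 give g5 = 1.

10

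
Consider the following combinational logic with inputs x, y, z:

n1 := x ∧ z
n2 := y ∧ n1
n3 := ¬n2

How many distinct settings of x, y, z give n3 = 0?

1

n3 = ¬n2 must be 0, so n2 = 1.
Enumerating the 8 input combinations, 1 give n3 = 0 and 7 give n3 = 1.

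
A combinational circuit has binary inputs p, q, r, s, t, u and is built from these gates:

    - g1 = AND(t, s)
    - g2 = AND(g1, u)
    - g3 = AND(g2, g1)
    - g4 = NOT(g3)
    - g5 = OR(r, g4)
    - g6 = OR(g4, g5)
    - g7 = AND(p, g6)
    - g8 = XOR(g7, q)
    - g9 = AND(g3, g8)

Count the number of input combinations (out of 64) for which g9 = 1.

g9 = AND(g3, g8) must be 1, so both g3 = 1 and g8 = 1.
g3 = AND(g2, g1) must be 1, so both g2 = 1 and g1 = 1.
g8 = XOR(g7, q) must be 1, so g7 and q differ.
Satisfying assignments:
  p=0, q=1, r=0, s=1, t=1, u=1
  p=0, q=1, r=1, s=1, t=1, u=1
  p=1, q=0, r=1, s=1, t=1, u=1
  p=1, q=1, r=0, s=1, t=1, u=1

4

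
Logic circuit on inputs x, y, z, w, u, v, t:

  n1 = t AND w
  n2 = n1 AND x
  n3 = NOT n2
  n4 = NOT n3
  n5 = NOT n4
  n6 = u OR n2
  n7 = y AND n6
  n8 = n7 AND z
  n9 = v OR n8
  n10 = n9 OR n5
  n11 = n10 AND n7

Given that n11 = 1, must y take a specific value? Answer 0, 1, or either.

n11 = n10 AND n7 must be 1, so both n10 = 1 and n7 = 1.
Every assignment with n11 = 1 has y = 1; there are 34 such assignment(s).

1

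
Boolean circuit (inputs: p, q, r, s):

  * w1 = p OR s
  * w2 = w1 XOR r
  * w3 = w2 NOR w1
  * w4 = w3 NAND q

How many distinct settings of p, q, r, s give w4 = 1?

w4 = w3 NAND q must be 1, so at least one of w3, q is 0.
Enumerating the 16 input combinations, 15 give w4 = 1 and 1 give w4 = 0.

15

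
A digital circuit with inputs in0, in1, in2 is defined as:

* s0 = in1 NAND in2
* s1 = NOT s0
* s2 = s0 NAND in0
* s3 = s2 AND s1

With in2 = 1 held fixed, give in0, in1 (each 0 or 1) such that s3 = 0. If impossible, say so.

in0=1, in1=0

s3 = s2 AND s1 must be 0, so at least one of s2, s1 is 0.
Check with in2 = 1 and in0=1, in1=0:
s0 = in1 NAND in2 = 0 NAND 1 = 1
s1 = NOT s0 = NOT 1 = 0
s2 = s0 NAND in0 = 1 NAND 1 = 0
s3 = s2 AND s1 = 0 AND 0 = 0
So s3 = 0.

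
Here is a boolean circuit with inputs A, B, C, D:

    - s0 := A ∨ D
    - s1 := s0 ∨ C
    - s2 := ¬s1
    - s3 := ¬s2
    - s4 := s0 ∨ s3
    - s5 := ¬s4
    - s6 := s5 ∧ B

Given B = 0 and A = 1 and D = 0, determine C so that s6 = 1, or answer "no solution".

With B = 0 and A = 1 and D = 0 fixed, none of the 2 settings of C give s6 = 1.
For example, with C=0:
s0 = A ∨ D = 1 ∨ 0 = 1
s1 = s0 ∨ C = 1 ∨ 0 = 1
s2 = ¬s1 = ¬1 = 0
s3 = ¬s2 = ¬0 = 1
s4 = s0 ∨ s3 = 1 ∨ 1 = 1
s5 = ¬s4 = ¬1 = 0
s6 = s5 ∧ B = 0 ∧ 0 = 0
giving s6 = 0 ≠ 1.

no solution exists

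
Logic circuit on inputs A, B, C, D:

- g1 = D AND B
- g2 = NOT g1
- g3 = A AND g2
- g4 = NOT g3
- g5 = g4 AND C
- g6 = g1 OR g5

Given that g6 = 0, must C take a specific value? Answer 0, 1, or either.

Both values of C occur among assignments with g6 = 0:
  C=0: A=0, B=0, C=0, D=0
  C=1: A=1, B=0, C=1, D=0

either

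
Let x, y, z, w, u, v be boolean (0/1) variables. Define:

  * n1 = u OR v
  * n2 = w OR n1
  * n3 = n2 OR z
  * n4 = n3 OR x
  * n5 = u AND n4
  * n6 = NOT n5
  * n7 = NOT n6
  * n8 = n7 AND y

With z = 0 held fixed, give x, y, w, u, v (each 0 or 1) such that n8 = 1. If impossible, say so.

x=0, y=1, w=0, u=1, v=0

n8 = n7 AND y must be 1, so both n7 = 1 and y = 1.
n7 = NOT n6 must be 1, so n6 = 0.
Check with z = 0 and x=0, y=1, w=0, u=1, v=0:
n1 = u OR v = 1 OR 0 = 1
n2 = w OR n1 = 0 OR 1 = 1
n3 = n2 OR z = 1 OR 0 = 1
n4 = n3 OR x = 1 OR 0 = 1
n5 = u AND n4 = 1 AND 1 = 1
n6 = NOT n5 = NOT 1 = 0
n7 = NOT n6 = NOT 0 = 1
n8 = n7 AND y = 1 AND 1 = 1
So n8 = 1.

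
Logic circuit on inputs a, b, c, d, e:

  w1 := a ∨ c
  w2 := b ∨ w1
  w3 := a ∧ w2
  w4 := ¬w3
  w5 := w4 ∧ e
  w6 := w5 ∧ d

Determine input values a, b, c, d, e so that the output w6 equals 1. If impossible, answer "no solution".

a=0, b=0, c=0, d=1, e=1

w6 = w5 ∧ d must be 1, so both w5 = 1 and d = 1.
w5 = w4 ∧ e must be 1, so both w4 = 1 and e = 1.
Check with a=0, b=0, c=0, d=1, e=1:
w1 = a ∨ c = 0 ∨ 0 = 0
w2 = b ∨ w1 = 0 ∨ 0 = 0
w3 = a ∧ w2 = 0 ∧ 0 = 0
w4 = ¬w3 = ¬0 = 1
w5 = w4 ∧ e = 1 ∧ 1 = 1
w6 = w5 ∧ d = 1 ∧ 1 = 1
So w6 = 1 as required.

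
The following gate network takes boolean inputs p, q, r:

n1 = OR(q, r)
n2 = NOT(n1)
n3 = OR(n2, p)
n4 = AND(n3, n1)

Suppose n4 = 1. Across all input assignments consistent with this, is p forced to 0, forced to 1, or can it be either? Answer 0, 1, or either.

n4 = AND(n3, n1) must be 1, so both n3 = 1 and n1 = 1.
Every assignment with n4 = 1 has p = 1; there are 3 such assignment(s).
  p=1, q=0, r=1
  p=1, q=1, r=0
  p=1, q=1, r=1

1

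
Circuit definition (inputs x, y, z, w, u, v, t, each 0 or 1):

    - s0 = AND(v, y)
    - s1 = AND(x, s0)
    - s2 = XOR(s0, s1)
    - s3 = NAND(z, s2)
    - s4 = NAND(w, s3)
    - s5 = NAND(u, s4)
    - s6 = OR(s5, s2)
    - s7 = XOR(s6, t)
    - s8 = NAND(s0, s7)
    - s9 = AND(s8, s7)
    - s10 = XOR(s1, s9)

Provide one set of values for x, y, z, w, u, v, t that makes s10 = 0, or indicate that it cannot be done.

x=0, y=0, z=0, w=0, u=1, v=1, t=0

Check with x=0, y=0, z=0, w=0, u=1, v=1, t=0:
s0 = AND(v, y) = AND(1, 0) = 0
s1 = AND(x, s0) = AND(0, 0) = 0
s2 = XOR(s0, s1) = XOR(0, 0) = 0
s3 = NAND(z, s2) = NAND(0, 0) = 1
s4 = NAND(w, s3) = NAND(0, 1) = 1
s5 = NAND(u, s4) = NAND(1, 1) = 0
s6 = OR(s5, s2) = OR(0, 0) = 0
s7 = XOR(s6, t) = XOR(0, 0) = 0
s8 = NAND(s0, s7) = NAND(0, 0) = 1
s9 = AND(s8, s7) = AND(1, 0) = 0
s10 = XOR(s1, s9) = XOR(0, 0) = 0
So s10 = 0 as required.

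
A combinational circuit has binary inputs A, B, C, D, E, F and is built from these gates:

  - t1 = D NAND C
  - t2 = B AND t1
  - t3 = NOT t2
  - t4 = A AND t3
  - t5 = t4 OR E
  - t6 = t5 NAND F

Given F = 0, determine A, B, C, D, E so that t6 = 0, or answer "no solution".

no solution exists

With F = 0 fixed, none of the 32 settings of A, B, C, D, E give t6 = 0.
For example, with A=1, B=0, C=0, D=1, E=1:
t1 = D NAND C = 1 NAND 0 = 1
t2 = B AND t1 = 0 AND 1 = 0
t3 = NOT t2 = NOT 0 = 1
t4 = A AND t3 = 1 AND 1 = 1
t5 = t4 OR E = 1 OR 1 = 1
t6 = t5 NAND F = 1 NAND 0 = 1
giving t6 = 1 ≠ 0.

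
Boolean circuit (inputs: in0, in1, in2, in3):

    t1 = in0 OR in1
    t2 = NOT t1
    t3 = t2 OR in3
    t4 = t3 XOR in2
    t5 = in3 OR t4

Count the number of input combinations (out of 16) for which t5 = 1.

t5 = in3 OR t4 must be 1, so at least one of in3, t4 is 1.
Enumerating the 16 input combinations, 12 give t5 = 1 and 4 give t5 = 0.

12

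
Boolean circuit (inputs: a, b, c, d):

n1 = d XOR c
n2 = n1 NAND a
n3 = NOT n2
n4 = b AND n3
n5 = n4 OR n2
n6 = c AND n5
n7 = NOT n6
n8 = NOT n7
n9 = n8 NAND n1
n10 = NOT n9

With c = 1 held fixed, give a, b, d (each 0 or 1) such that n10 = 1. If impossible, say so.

a=0, b=1, d=0

Check with c = 1 and a=0, b=1, d=0:
n1 = d XOR c = 0 XOR 1 = 1
n2 = n1 NAND a = 1 NAND 0 = 1
n3 = NOT n2 = NOT 1 = 0
n4 = b AND n3 = 1 AND 0 = 0
n5 = n4 OR n2 = 0 OR 1 = 1
n6 = c AND n5 = 1 AND 1 = 1
n7 = NOT n6 = NOT 1 = 0
n8 = NOT n7 = NOT 0 = 1
n9 = n8 NAND n1 = 1 NAND 1 = 0
n10 = NOT n9 = NOT 0 = 1
So n10 = 1.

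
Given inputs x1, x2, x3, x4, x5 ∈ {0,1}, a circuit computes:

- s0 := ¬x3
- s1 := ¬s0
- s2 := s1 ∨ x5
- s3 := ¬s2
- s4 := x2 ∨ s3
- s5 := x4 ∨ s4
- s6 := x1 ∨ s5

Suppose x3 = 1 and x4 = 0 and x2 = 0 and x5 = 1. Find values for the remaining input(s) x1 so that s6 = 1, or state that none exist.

x1=1

Check with x3 = 1 and x4 = 0 and x2 = 0 and x5 = 1 and x1=1:
s0 = ¬x3 = ¬1 = 0
s1 = ¬s0 = ¬0 = 1
s2 = s1 ∨ x5 = 1 ∨ 1 = 1
s3 = ¬s2 = ¬1 = 0
s4 = x2 ∨ s3 = 0 ∨ 0 = 0
s5 = x4 ∨ s4 = 0 ∨ 0 = 0
s6 = x1 ∨ s5 = 1 ∨ 0 = 1
So s6 = 1.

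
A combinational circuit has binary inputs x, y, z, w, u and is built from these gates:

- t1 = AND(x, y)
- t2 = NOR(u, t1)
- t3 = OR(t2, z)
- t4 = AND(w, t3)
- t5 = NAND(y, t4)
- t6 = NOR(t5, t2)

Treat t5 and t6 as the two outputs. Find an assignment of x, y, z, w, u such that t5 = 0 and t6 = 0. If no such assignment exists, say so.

Check with x=0, y=1, z=1, w=1, u=0:
t1 = AND(x, y) = AND(0, 1) = 0
t2 = NOR(u, t1) = NOR(0, 0) = 1
t3 = OR(t2, z) = OR(1, 1) = 1
t4 = AND(w, t3) = AND(1, 1) = 1
t5 = NAND(y, t4) = NAND(1, 1) = 0
t6 = NOR(t5, t2) = NOR(0, 1) = 0
So t5 = 0 and t6 = 0.

x=0, y=1, z=1, w=1, u=0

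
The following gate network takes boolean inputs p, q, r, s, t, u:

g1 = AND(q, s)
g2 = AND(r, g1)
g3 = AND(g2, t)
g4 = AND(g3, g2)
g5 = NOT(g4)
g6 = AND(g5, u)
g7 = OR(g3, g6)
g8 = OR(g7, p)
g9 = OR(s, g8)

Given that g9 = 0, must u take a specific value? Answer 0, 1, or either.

g9 = OR(s, g8) must be 0, so both s = 0 and g8 = 0.
Every assignment with g9 = 0 has u = 0; there are 8 such assignment(s).

0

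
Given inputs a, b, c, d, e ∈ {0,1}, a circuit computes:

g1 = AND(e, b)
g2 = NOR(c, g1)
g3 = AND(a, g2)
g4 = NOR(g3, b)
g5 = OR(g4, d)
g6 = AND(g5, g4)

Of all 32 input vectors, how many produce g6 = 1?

12

g6 = AND(g5, g4) must be 1, so both g5 = 1 and g4 = 1.
g5 = OR(g4, d) must be 1, so at least one of g4, d is 1.
Enumerating the 32 input combinations, 12 give g6 = 1 and 20 give g6 = 0.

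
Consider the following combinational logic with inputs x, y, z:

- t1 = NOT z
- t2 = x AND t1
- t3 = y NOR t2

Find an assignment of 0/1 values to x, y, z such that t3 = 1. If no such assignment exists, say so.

x=1, y=0, z=1

Check with x=1, y=0, z=1:
t1 = NOT z = NOT 1 = 0
t2 = x AND t1 = 1 AND 0 = 0
t3 = y NOR t2 = 0 NOR 0 = 1
So t3 = 1 as required.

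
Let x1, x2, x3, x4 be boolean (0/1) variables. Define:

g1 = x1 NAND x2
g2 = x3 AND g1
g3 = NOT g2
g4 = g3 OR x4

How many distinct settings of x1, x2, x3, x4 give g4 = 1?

g4 = g3 OR x4 must be 1, so at least one of g3, x4 is 1.
Enumerating the 16 input combinations, 13 give g4 = 1 and 3 give g4 = 0.

13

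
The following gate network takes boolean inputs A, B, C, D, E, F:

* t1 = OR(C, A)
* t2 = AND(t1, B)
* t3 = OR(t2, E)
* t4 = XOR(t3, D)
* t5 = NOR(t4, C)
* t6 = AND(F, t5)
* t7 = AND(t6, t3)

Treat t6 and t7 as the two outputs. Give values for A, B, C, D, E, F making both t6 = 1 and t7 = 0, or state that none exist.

A=1, B=0, C=0, D=0, E=0, F=1

Check with A=1, B=0, C=0, D=0, E=0, F=1:
t1 = OR(C, A) = OR(0, 1) = 1
t2 = AND(t1, B) = AND(1, 0) = 0
t3 = OR(t2, E) = OR(0, 0) = 0
t4 = XOR(t3, D) = XOR(0, 0) = 0
t5 = NOR(t4, C) = NOR(0, 0) = 1
t6 = AND(F, t5) = AND(1, 1) = 1
t7 = AND(t6, t3) = AND(1, 0) = 0
So t6 = 1 and t7 = 0.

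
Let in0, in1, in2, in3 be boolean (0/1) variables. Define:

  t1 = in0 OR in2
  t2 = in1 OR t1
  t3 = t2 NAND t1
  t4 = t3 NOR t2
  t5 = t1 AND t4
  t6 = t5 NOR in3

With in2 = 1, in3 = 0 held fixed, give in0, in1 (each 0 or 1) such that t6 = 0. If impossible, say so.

no solution exists

With in2 = 1, in3 = 0 fixed, none of the 4 settings of in0, in1 give t6 = 0.
For example, with in0=0, in1=0:
t1 = in0 OR in2 = 0 OR 1 = 1
t2 = in1 OR t1 = 0 OR 1 = 1
t3 = t2 NAND t1 = 1 NAND 1 = 0
t4 = t3 NOR t2 = 0 NOR 1 = 0
t5 = t1 AND t4 = 1 AND 0 = 0
t6 = t5 NOR in3 = 0 NOR 0 = 1
giving t6 = 1 ≠ 0.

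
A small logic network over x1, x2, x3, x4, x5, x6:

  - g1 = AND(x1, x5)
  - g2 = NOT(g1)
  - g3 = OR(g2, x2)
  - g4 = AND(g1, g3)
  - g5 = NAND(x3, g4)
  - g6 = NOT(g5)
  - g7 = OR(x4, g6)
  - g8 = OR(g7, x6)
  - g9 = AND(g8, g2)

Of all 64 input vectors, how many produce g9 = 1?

36

g9 = AND(g8, g2) must be 1, so both g8 = 1 and g2 = 1.
g8 = OR(g7, x6) must be 1, so at least one of g7, x6 is 1.
g2 = NOT(g1) must be 1, so g1 = 0.
Enumerating the 64 input combinations, 36 give g9 = 1 and 28 give g9 = 0.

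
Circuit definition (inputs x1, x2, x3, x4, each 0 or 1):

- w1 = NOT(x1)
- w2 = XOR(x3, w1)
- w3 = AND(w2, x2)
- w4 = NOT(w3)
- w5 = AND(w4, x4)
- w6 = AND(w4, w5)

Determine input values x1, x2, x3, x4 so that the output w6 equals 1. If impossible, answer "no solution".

Check with x1=1, x2=0, x3=0, x4=1:
w1 = NOT(x1) = NOT 1 = 0
w2 = XOR(x3, w1) = XOR(0, 0) = 0
w3 = AND(w2, x2) = AND(0, 0) = 0
w4 = NOT(w3) = NOT 0 = 1
w5 = AND(w4, x4) = AND(1, 1) = 1
w6 = AND(w4, w5) = AND(1, 1) = 1
So w6 = 1 as required.

x1=1, x2=0, x3=0, x4=1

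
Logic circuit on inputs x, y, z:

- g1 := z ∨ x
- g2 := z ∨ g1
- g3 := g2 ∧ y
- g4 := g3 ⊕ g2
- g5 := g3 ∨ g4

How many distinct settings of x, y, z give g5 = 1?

6

g5 = g3 ∨ g4 must be 1, so at least one of g3, g4 is 1.
Satisfying assignments:
  x=0, y=0, z=1
  x=0, y=1, z=1
  x=1, y=0, z=0
  x=1, y=0, z=1
  x=1, y=1, z=0
  x=1, y=1, z=1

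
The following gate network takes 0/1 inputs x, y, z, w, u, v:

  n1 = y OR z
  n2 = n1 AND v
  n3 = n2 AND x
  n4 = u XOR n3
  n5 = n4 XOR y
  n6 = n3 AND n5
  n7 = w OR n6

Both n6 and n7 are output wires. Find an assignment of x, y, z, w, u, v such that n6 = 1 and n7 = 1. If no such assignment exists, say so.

x=1, y=1, z=0, w=0, u=1, v=1

Check with x=1, y=1, z=0, w=0, u=1, v=1:
n1 = y OR z = 1 OR 0 = 1
n2 = n1 AND v = 1 AND 1 = 1
n3 = n2 AND x = 1 AND 1 = 1
n4 = u XOR n3 = 1 XOR 1 = 0
n5 = n4 XOR y = 0 XOR 1 = 1
n6 = n3 AND n5 = 1 AND 1 = 1
n7 = w OR n6 = 0 OR 1 = 1
So n6 = 1 and n7 = 1.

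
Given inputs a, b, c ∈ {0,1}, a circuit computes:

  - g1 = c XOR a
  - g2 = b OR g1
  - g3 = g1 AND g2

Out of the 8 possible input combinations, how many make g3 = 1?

g3 = g1 AND g2 must be 1, so both g1 = 1 and g2 = 1.
g1 = c XOR a must be 1, so c and a differ.
Enumerating the 8 input combinations, 4 give g3 = 1 and 4 give g3 = 0.

4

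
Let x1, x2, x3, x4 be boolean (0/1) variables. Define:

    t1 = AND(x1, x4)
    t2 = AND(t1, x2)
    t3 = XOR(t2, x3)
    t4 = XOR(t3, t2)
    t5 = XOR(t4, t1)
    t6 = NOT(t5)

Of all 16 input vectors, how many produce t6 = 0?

8

t6 = NOT(t5) must be 0, so t5 = 1.
Enumerating the 16 input combinations, 8 give t6 = 0 and 8 give t6 = 1.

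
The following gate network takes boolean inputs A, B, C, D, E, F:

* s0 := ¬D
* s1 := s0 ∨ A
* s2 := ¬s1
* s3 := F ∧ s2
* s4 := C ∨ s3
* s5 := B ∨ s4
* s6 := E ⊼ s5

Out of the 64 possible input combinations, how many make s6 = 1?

s6 = E ⊼ s5 must be 1, so at least one of E, s5 is 0.
Enumerating the 64 input combinations, 39 give s6 = 1 and 25 give s6 = 0.

39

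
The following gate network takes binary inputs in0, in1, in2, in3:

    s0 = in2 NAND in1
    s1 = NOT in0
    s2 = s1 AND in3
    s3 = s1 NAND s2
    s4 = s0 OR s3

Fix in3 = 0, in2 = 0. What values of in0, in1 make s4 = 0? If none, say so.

no solution exists

With in3 = 0, in2 = 0 fixed, none of the 4 settings of in0, in1 give s4 = 0.
For example, with in0=1, in1=0:
s0 = in2 NAND in1 = 0 NAND 0 = 1
s1 = NOT in0 = NOT 1 = 0
s2 = s1 AND in3 = 0 AND 0 = 0
s3 = s1 NAND s2 = 0 NAND 0 = 1
s4 = s0 OR s3 = 1 OR 1 = 1
giving s4 = 1 ≠ 0.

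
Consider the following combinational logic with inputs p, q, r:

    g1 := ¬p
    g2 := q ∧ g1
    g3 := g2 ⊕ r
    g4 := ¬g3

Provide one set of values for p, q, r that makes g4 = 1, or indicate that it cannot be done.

g4 = ¬g3 must be 1, so g3 = 0.
g3 = g2 ⊕ r must be 0, so g2 and r are equal.
Check with p=1, q=0, r=0:
g1 = ¬p = ¬1 = 0
g2 = q ∧ g1 = 0 ∧ 0 = 0
g3 = g2 ⊕ r = 0 ⊕ 0 = 0
g4 = ¬g3 = ¬0 = 1
So g4 = 1 as required.

p=1, q=0, r=0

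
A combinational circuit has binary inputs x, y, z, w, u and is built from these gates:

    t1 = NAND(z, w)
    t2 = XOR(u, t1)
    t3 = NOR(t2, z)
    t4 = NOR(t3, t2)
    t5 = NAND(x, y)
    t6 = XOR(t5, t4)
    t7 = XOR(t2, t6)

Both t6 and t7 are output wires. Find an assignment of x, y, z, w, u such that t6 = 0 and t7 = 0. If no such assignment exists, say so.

Check with x=0, y=1, z=1, w=0, u=1:
t1 = NAND(z, w) = NAND(1, 0) = 1
t2 = XOR(u, t1) = XOR(1, 1) = 0
t3 = NOR(t2, z) = NOR(0, 1) = 0
t4 = NOR(t3, t2) = NOR(0, 0) = 1
t5 = NAND(x, y) = NAND(0, 1) = 1
t6 = XOR(t5, t4) = XOR(1, 1) = 0
t7 = XOR(t2, t6) = XOR(0, 0) = 0
So t6 = 0 and t7 = 0.

x=0, y=1, z=1, w=0, u=1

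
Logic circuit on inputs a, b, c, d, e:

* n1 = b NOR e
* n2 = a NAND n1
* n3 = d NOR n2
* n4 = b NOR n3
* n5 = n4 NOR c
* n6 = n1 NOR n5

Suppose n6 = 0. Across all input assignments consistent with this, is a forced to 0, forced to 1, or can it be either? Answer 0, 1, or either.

Both values of a occur among assignments with n6 = 0:
  a=0: a=0, b=0, c=0, d=0, e=0
  a=1: a=1, b=0, c=0, d=0, e=0

either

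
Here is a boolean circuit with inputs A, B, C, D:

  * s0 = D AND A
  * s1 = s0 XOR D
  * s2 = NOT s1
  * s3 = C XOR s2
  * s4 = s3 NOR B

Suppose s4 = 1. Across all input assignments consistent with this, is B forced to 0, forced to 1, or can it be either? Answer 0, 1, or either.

s4 = s3 NOR B must be 1, so both s3 = 0 and B = 0.
Every assignment with s4 = 1 has B = 0; there are 4 such assignment(s).
  A=0, B=0, C=0, D=1
  A=0, B=0, C=1, D=0
  A=1, B=0, C=1, D=0
  A=1, B=0, C=1, D=1

0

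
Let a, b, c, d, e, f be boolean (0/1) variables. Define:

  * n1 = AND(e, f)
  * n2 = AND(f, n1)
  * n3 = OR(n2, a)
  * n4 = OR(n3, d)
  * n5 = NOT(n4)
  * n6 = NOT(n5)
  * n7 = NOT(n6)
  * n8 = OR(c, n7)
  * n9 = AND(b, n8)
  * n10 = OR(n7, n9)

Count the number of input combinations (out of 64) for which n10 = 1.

n10 = OR(n7, n9) must be 1, so at least one of n7, n9 is 1.
Enumerating the 64 input combinations, 25 give n10 = 1 and 39 give n10 = 0.

25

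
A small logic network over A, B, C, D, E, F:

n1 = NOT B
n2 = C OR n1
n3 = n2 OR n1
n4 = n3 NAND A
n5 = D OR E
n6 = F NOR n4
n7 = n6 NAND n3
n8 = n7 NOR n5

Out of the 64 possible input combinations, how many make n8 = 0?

n8 = n7 NOR n5 must be 0, so at least one of n7, n5 is 1.
Enumerating the 64 input combinations, 61 give n8 = 0 and 3 give n8 = 1.

61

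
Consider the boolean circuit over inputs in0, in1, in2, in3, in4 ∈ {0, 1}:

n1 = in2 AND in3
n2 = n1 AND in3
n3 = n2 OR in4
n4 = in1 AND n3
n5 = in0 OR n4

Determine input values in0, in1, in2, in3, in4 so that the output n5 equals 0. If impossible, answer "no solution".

n5 = in0 OR n4 must be 0, so both in0 = 0 and n4 = 0.
n4 = in1 AND n3 must be 0, so at least one of in1, n3 is 0.
Check with in0=0, in1=0, in2=0, in3=0, in4=1:
n1 = in2 AND in3 = 0 AND 0 = 0
n2 = n1 AND in3 = 0 AND 0 = 0
n3 = n2 OR in4 = 0 OR 1 = 1
n4 = in1 AND n3 = 0 AND 1 = 0
n5 = in0 OR n4 = 0 OR 0 = 0
So n5 = 0 as required.

in0=0, in1=0, in2=0, in3=0, in4=1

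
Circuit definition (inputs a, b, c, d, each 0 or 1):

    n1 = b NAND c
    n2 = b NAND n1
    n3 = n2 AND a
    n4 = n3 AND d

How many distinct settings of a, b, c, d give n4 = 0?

13

n4 = n3 AND d must be 0, so at least one of n3, d is 0.
Enumerating the 16 input combinations, 13 give n4 = 0 and 3 give n4 = 1.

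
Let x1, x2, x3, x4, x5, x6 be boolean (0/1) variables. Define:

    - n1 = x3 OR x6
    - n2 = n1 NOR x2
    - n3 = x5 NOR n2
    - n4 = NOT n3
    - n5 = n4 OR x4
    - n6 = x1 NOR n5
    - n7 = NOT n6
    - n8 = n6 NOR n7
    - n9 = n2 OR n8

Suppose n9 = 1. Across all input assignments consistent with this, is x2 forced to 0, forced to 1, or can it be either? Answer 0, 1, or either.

0

n9 = n2 OR n8 must be 1, so at least one of n2, n8 is 1.
Every assignment with n9 = 1 has x2 = 0; there are 8 such assignment(s).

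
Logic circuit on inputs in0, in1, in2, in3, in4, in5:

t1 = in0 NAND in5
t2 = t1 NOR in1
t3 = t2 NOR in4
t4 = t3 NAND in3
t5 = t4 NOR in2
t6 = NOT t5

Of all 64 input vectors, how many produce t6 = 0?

t6 = NOT t5 must be 0, so t5 = 1.
t5 = t4 NOR in2 must be 1, so both t4 = 0 and in2 = 0.
t4 = t3 NAND in3 must be 0, so both t3 = 1 and in3 = 1.
Enumerating the 64 input combinations, 7 give t6 = 0 and 57 give t6 = 1.

7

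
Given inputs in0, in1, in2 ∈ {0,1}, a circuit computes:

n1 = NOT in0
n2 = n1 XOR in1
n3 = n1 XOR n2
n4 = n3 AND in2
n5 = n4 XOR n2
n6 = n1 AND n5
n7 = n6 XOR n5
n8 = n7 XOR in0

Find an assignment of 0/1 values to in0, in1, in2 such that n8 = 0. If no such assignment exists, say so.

n8 = n7 XOR in0 must be 0, so n7 and in0 are equal.
Check with in0=0 in1=1 in2=1:
n1 = NOT in0 = NOT 0 = 1
n2 = n1 XOR in1 = 1 XOR 1 = 0
n3 = n1 XOR n2 = 1 XOR 0 = 1
n4 = n3 AND in2 = 1 AND 1 = 1
n5 = n4 XOR n2 = 1 XOR 0 = 1
n6 = n1 AND n5 = 1 AND 1 = 1
n7 = n6 XOR n5 = 1 XOR 1 = 0
n8 = n7 XOR in0 = 0 XOR 0 = 0
So n8 = 0 as required.

in0=0 in1=1 in2=1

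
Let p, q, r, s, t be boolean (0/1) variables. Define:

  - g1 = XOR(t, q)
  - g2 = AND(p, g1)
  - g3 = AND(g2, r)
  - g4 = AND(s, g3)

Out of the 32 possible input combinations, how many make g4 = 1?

g4 = AND(s, g3) must be 1, so both s = 1 and g3 = 1.
Enumerating the 32 input combinations, 2 give g4 = 1 and 30 give g4 = 0.

2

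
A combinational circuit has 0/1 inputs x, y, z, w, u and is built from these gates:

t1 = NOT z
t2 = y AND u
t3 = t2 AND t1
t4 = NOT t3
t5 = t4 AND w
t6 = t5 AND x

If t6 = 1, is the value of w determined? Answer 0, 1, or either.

1

t6 = t5 AND x must be 1, so both t5 = 1 and x = 1.
Every assignment with t6 = 1 has w = 1; there are 7 such assignment(s).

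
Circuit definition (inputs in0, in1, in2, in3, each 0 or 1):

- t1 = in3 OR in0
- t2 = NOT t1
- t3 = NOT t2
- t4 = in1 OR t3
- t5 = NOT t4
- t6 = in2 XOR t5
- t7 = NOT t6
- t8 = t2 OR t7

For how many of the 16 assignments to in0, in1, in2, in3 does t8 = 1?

t8 = t2 OR t7 must be 1, so at least one of t2, t7 is 1.
Enumerating the 16 input combinations, 10 give t8 = 1 and 6 give t8 = 0.

10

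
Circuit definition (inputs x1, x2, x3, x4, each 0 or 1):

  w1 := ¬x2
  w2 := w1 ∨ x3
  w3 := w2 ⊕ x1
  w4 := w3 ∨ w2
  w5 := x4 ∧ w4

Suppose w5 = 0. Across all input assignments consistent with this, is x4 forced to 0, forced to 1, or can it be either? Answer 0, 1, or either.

either

Both values of x4 occur among assignments with w5 = 0:
  x4=0: x1=0, x2=0, x3=0, x4=0
  x4=1: x1=0, x2=1, x3=0, x4=1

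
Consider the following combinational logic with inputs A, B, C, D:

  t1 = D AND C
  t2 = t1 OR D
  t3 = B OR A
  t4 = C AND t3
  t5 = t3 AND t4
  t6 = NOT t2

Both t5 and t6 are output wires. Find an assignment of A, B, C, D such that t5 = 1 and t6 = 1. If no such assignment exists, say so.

A=1, B=1, C=1, D=0

Check with A=1, B=1, C=1, D=0:
t1 = D AND C = 0 AND 1 = 0
t2 = t1 OR D = 0 OR 0 = 0
t3 = B OR A = 1 OR 1 = 1
t4 = C AND t3 = 1 AND 1 = 1
t5 = t3 AND t4 = 1 AND 1 = 1
t6 = NOT t2 = NOT 0 = 1
So t5 = 1 and t6 = 1.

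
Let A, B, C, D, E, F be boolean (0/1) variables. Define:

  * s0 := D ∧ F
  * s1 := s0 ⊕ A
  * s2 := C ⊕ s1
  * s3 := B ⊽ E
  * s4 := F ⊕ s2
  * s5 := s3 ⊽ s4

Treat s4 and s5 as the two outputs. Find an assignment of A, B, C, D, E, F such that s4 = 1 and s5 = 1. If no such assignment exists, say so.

no solution exists

Across all 64 input combinations, none give both s4 = 1 and s5 = 1.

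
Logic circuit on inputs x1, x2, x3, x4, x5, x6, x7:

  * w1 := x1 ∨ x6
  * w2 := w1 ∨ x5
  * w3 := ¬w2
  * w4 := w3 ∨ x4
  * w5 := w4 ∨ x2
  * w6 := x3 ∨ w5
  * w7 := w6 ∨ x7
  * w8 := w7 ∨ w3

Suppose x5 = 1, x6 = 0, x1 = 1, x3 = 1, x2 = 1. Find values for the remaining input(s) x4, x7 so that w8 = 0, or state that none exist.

With x5 = 1, x6 = 0, x1 = 1, x3 = 1, x2 = 1 fixed, none of the 4 settings of x4, x7 give w8 = 0.
For example, with x4=1, x7=1:
w1 = x1 ∨ x6 = 1 ∨ 0 = 1
w2 = w1 ∨ x5 = 1 ∨ 1 = 1
w3 = ¬w2 = ¬1 = 0
w4 = w3 ∨ x4 = 0 ∨ 1 = 1
w5 = w4 ∨ x2 = 1 ∨ 1 = 1
w6 = x3 ∨ w5 = 1 ∨ 1 = 1
w7 = w6 ∨ x7 = 1 ∨ 1 = 1
w8 = w7 ∨ w3 = 1 ∨ 0 = 1
giving w8 = 1 ≠ 0.

no solution exists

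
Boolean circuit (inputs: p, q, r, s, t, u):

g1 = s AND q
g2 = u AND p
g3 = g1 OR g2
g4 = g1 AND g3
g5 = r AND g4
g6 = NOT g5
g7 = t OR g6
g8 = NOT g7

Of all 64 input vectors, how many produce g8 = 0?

60

g8 = NOT g7 must be 0, so g7 = 1.
Enumerating the 64 input combinations, 60 give g8 = 0 and 4 give g8 = 1.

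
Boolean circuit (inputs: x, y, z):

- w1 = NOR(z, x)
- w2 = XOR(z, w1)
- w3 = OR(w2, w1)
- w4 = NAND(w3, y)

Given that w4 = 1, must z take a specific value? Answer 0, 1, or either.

either

Both values of z occur among assignments with w4 = 1:
  z=0: x=0, y=0, z=0
  z=1: x=0, y=0, z=1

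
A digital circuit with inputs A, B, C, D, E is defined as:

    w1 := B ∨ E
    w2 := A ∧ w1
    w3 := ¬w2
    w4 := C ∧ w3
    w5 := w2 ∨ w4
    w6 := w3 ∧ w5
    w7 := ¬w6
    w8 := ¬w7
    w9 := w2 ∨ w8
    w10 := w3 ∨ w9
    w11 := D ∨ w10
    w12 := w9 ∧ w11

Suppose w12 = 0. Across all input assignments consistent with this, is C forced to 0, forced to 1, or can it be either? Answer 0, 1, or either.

w12 = w9 ∧ w11 must be 0, so at least one of w9, w11 is 0.
Every assignment with w12 = 0 has C = 0; there are 10 such assignment(s).

0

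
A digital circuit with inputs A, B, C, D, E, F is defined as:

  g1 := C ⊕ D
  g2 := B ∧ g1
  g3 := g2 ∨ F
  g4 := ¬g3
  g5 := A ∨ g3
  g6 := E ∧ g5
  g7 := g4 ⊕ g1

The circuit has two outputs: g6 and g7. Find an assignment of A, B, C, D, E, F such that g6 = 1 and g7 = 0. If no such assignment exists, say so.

A=1, B=1, C=1, D=1, E=1, F=1

Check with A=1, B=1, C=1, D=1, E=1, F=1:
g1 = C ⊕ D = 1 ⊕ 1 = 0
g2 = B ∧ g1 = 1 ∧ 0 = 0
g3 = g2 ∨ F = 0 ∨ 1 = 1
g4 = ¬g3 = ¬1 = 0
g5 = A ∨ g3 = 1 ∨ 1 = 1
g6 = E ∧ g5 = 1 ∧ 1 = 1
g7 = g4 ⊕ g1 = 0 ⊕ 0 = 0
So g6 = 1 and g7 = 0.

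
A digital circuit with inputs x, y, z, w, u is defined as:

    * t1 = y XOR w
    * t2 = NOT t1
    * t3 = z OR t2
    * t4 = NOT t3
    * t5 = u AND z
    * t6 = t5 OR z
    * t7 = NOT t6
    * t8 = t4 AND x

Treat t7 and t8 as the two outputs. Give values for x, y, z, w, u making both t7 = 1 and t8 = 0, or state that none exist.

x=0, y=0, z=0, w=0, u=0

Check with x=0, y=0, z=0, w=0, u=0:
t1 = y XOR w = 0 XOR 0 = 0
t2 = NOT t1 = NOT 0 = 1
t3 = z OR t2 = 0 OR 1 = 1
t4 = NOT t3 = NOT 1 = 0
t5 = u AND z = 0 AND 0 = 0
t6 = t5 OR z = 0 OR 0 = 0
t7 = NOT t6 = NOT 0 = 1
t8 = t4 AND x = 0 AND 0 = 0
So t7 = 1 and t8 = 0.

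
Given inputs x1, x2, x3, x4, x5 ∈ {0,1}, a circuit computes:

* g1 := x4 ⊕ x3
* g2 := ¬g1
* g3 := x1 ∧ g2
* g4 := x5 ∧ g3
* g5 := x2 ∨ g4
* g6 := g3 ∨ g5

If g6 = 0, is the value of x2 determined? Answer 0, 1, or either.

g6 = g3 ∨ g5 must be 0, so both g3 = 0 and g5 = 0.
g3 = x1 ∧ g2 must be 0, so at least one of x1, g2 is 0.
Every assignment with g6 = 0 has x2 = 0; there are 12 such assignment(s).

0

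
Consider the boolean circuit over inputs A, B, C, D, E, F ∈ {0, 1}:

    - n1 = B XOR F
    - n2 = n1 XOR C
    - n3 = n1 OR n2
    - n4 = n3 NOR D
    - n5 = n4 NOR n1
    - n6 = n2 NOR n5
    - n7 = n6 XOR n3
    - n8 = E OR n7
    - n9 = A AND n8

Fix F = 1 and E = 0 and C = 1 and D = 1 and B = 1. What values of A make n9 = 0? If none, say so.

A=0

Check with F = 1 and E = 0 and C = 1 and D = 1 and B = 1 and A=0:
n1 = B XOR F = 1 XOR 1 = 0
n2 = n1 XOR C = 0 XOR 1 = 1
n3 = n1 OR n2 = 0 OR 1 = 1
n4 = n3 NOR D = 1 NOR 1 = 0
n5 = n4 NOR n1 = 0 NOR 0 = 1
n6 = n2 NOR n5 = 1 NOR 1 = 0
n7 = n6 XOR n3 = 0 XOR 1 = 1
n8 = E OR n7 = 0 OR 1 = 1
n9 = A AND n8 = 0 AND 1 = 0
So n9 = 0.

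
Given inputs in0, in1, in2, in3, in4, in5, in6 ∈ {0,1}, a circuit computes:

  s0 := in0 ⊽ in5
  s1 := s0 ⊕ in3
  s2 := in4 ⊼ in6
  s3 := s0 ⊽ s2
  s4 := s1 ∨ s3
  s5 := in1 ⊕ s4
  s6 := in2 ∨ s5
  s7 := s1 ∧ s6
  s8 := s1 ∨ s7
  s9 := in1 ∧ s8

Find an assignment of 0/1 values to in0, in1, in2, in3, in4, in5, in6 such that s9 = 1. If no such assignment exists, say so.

in0=0, in1=1, in2=0, in3=1, in4=0, in5=1, in6=1

s9 = in1 ∧ s8 must be 1, so both in1 = 1 and s8 = 1.
s8 = s1 ∨ s7 must be 1, so at least one of s1, s7 is 1.
Check with in0=0, in1=1, in2=0, in3=1, in4=0, in5=1, in6=1:
s0 = in0 ⊽ in5 = 0 ⊽ 1 = 0
s1 = s0 ⊕ in3 = 0 ⊕ 1 = 1
s2 = in4 ⊼ in6 = 0 ⊼ 1 = 1
s3 = s0 ⊽ s2 = 0 ⊽ 1 = 0
s4 = s1 ∨ s3 = 1 ∨ 0 = 1
s5 = in1 ⊕ s4 = 1 ⊕ 1 = 0
s6 = in2 ∨ s5 = 0 ∨ 0 = 0
s7 = s1 ∧ s6 = 1 ∧ 0 = 0
s8 = s1 ∨ s7 = 1 ∨ 0 = 1
s9 = in1 ∧ s8 = 1 ∧ 1 = 1
So s9 = 1 as required.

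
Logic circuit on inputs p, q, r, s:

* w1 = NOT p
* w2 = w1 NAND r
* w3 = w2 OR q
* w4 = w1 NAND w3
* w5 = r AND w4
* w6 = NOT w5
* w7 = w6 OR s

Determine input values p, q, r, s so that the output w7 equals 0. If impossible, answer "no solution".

p=1 q=0 r=1 s=0

w7 = w6 OR s must be 0, so both w6 = 0 and s = 0.
w6 = NOT w5 must be 0, so w5 = 1.
Check with p=1 q=0 r=1 s=0:
w1 = NOT p = NOT 1 = 0
w2 = w1 NAND r = 0 NAND 1 = 1
w3 = w2 OR q = 1 OR 0 = 1
w4 = w1 NAND w3 = 0 NAND 1 = 1
w5 = r AND w4 = 1 AND 1 = 1
w6 = NOT w5 = NOT 1 = 0
w7 = w6 OR s = 0 OR 0 = 0
So w7 = 0 as required.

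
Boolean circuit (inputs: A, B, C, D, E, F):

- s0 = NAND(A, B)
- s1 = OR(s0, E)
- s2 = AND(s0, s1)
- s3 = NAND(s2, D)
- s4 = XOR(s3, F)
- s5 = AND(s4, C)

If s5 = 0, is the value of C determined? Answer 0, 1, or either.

Both values of C occur among assignments with s5 = 0:
  C=0: A=0, B=0, C=0, D=0, E=0, F=0
  C=1: A=0, B=0, C=1, D=0, E=0, F=1

either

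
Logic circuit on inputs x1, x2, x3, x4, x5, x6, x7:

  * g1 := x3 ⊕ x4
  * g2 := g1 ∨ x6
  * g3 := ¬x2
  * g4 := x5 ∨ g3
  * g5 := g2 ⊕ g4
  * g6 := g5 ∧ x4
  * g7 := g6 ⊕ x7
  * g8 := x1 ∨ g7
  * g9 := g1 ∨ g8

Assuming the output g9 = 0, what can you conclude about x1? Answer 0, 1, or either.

g9 = g1 ∨ g8 must be 0, so both g1 = 0 and g8 = 0.
g1 = x3 ⊕ x4 must be 0, so x3 and x4 are equal.
g8 = x1 ∨ g7 must be 0, so both x1 = 0 and g7 = 0.
Every assignment with g9 = 0 has x1 = 0; there are 16 such assignment(s).

0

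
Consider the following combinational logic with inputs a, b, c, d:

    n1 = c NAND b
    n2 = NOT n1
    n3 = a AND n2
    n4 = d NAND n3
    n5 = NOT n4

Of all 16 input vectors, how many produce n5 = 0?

15

n5 = NOT n4 must be 0, so n4 = 1.
Enumerating the 16 input combinations, 15 give n5 = 0 and 1 give n5 = 1.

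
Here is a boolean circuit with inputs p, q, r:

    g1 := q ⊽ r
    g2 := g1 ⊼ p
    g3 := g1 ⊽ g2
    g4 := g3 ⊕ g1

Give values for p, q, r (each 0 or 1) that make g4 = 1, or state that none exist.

g4 = g3 ⊕ g1 must be 1, so g3 and g1 differ.
Check with p=1 q=0 r=0:
g1 = q ⊽ r = 0 ⊽ 0 = 1
g2 = g1 ⊼ p = 1 ⊼ 1 = 0
g3 = g1 ⊽ g2 = 1 ⊽ 0 = 0
g4 = g3 ⊕ g1 = 0 ⊕ 1 = 1
So g4 = 1 as required.

p=1 q=0 r=0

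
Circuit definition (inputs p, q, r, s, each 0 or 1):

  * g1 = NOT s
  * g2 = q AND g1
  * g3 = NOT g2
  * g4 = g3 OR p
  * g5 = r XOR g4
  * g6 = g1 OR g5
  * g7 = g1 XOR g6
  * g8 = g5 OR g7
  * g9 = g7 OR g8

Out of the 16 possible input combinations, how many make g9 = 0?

8

g9 = g7 OR g8 must be 0, so both g7 = 0 and g8 = 0.
g7 = g1 XOR g6 must be 0, so g1 and g6 are equal.
Enumerating the 16 input combinations, 8 give g9 = 0 and 8 give g9 = 1.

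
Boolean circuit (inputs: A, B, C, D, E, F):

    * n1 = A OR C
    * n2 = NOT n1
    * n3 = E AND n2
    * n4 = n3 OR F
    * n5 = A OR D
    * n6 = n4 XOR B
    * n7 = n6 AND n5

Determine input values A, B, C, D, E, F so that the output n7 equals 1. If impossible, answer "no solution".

n7 = n6 AND n5 must be 1, so both n6 = 1 and n5 = 1.
n6 = n4 XOR B must be 1, so n4 and B differ.
Check with A=1, B=1, C=0, D=0, E=1, F=0:
n1 = A OR C = 1 OR 0 = 1
n2 = NOT n1 = NOT 1 = 0
n3 = E AND n2 = 1 AND 0 = 0
n4 = n3 OR F = 0 OR 0 = 0
n5 = A OR D = 1 OR 0 = 1
n6 = n4 XOR B = 0 XOR 1 = 1
n7 = n6 AND n5 = 1 AND 1 = 1
So n7 = 1 as required.

A=1, B=1, C=0, D=0, E=1, F=0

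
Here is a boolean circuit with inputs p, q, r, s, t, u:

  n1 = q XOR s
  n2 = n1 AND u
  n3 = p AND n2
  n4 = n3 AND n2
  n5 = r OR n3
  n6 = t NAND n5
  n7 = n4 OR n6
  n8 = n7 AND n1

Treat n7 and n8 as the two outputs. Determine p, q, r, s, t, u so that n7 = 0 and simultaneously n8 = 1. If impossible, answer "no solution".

no solution exists

Across all 64 input combinations, none give both n7 = 0 and n8 = 1.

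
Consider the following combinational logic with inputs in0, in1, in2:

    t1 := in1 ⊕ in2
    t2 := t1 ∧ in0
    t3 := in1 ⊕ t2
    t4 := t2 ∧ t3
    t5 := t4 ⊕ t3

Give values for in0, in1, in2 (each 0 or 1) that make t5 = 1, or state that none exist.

t5 = t4 ⊕ t3 must be 1, so t4 and t3 differ.
Check with in0=0 in1=1 in2=0:
t1 = in1 ⊕ in2 = 1 ⊕ 0 = 1
t2 = t1 ∧ in0 = 1 ∧ 0 = 0
t3 = in1 ⊕ t2 = 1 ⊕ 0 = 1
t4 = t2 ∧ t3 = 0 ∧ 1 = 0
t5 = t4 ⊕ t3 = 0 ⊕ 1 = 1
So t5 = 1 as required.

in0=0 in1=1 in2=0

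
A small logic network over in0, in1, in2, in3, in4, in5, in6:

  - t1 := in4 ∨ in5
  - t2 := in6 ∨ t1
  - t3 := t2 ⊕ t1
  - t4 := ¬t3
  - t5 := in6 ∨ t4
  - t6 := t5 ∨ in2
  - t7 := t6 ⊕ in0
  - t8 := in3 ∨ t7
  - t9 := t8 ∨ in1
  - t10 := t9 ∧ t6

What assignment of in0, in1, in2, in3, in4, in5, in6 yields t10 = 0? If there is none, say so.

in0=1, in1=0, in2=0, in3=0, in4=1, in5=0, in6=0

t10 = t9 ∧ t6 must be 0, so at least one of t9, t6 is 0.
Check with in0=1, in1=0, in2=0, in3=0, in4=1, in5=0, in6=0:
t1 = in4 ∨ in5 = 1 ∨ 0 = 1
t2 = in6 ∨ t1 = 0 ∨ 1 = 1
t3 = t2 ⊕ t1 = 1 ⊕ 1 = 0
t4 = ¬t3 = ¬0 = 1
t5 = in6 ∨ t4 = 0 ∨ 1 = 1
t6 = t5 ∨ in2 = 1 ∨ 0 = 1
t7 = t6 ⊕ in0 = 1 ⊕ 1 = 0
t8 = in3 ∨ t7 = 0 ∨ 0 = 0
t9 = t8 ∨ in1 = 0 ∨ 0 = 0
t10 = t9 ∧ t6 = 0 ∧ 1 = 0
So t10 = 0 as required.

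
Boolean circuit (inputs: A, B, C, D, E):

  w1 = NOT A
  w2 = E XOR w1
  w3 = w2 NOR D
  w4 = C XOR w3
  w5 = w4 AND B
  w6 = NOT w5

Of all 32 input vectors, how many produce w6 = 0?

8

w6 = NOT w5 must be 0, so w5 = 1.
w5 = w4 AND B must be 1, so both w4 = 1 and B = 1.
Enumerating the 32 input combinations, 8 give w6 = 0 and 24 give w6 = 1.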